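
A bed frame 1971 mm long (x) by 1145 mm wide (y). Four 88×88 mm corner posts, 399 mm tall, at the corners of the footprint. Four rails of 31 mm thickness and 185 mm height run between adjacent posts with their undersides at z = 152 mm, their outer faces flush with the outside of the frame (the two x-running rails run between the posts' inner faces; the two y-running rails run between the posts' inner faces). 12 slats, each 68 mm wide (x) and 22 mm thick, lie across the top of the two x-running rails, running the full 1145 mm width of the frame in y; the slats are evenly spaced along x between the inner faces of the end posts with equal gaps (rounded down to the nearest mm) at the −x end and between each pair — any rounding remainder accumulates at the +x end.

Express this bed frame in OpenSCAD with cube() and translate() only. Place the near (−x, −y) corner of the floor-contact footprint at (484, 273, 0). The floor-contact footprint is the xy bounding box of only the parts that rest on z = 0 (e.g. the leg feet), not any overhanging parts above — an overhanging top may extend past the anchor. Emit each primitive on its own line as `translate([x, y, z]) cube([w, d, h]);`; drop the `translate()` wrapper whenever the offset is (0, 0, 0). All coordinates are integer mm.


// slat z = rail_z + rail_h = 152 + 185 = 337
// slat gap = ⌊(1795 − 12·68) / 13⌋ = 75
translate([484, 273, 0]) cube([88, 88, 399]);
translate([484, 1330, 0]) cube([88, 88, 399]);
translate([2367, 273, 0]) cube([88, 88, 399]);
translate([2367, 1330, 0]) cube([88, 88, 399]);
translate([572, 273, 152]) cube([1795, 31, 185]);
translate([572, 1387, 152]) cube([1795, 31, 185]);
translate([484, 361, 152]) cube([31, 969, 185]);
translate([2424, 361, 152]) cube([31, 969, 185]);
translate([647, 273, 337]) cube([68, 1145, 22]);
translate([790, 273, 337]) cube([68, 1145, 22]);
translate([933, 273, 337]) cube([68, 1145, 22]);
translate([1076, 273, 337]) cube([68, 1145, 22]);
translate([1219, 273, 337]) cube([68, 1145, 22]);
translate([1362, 273, 337]) cube([68, 1145, 22]);
translate([1505, 273, 337]) cube([68, 1145, 22]);
translate([1648, 273, 337]) cube([68, 1145, 22]);
translate([1791, 273, 337]) cube([68, 1145, 22]);
translate([1934, 273, 337]) cube([68, 1145, 22]);
translate([2077, 273, 337]) cube([68, 1145, 22]);
translate([2220, 273, 337]) cube([68, 1145, 22]);


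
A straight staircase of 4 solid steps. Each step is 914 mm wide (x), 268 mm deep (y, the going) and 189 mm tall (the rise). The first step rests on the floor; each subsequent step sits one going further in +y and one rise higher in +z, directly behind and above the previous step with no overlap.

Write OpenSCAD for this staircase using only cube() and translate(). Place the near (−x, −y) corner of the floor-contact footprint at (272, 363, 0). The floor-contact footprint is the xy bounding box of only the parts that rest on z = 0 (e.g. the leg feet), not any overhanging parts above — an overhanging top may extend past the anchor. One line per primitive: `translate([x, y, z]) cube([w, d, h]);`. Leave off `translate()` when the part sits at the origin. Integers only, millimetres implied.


translate([272, 363, 0]) cube([914, 268, 189]);
translate([272, 631, 189]) cube([914, 268, 189]);
translate([272, 899, 378]) cube([914, 268, 189]);
translate([272, 1167, 567]) cube([914, 268, 189]);


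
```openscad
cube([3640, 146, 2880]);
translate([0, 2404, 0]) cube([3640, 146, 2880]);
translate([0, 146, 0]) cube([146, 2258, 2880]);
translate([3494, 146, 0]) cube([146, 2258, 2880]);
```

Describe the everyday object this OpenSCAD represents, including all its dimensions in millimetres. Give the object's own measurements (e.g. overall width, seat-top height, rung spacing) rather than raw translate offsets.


The wall frame of a small rectangular building: four walls, each 2880 mm tall and 146 mm thick, enclosing a footprint 3640 mm (x) by 2550 mm (y) outside-to-outside, with no floor or roof. The front and back walls (the −y and +y sides) span the full width; the two side walls fit between them.


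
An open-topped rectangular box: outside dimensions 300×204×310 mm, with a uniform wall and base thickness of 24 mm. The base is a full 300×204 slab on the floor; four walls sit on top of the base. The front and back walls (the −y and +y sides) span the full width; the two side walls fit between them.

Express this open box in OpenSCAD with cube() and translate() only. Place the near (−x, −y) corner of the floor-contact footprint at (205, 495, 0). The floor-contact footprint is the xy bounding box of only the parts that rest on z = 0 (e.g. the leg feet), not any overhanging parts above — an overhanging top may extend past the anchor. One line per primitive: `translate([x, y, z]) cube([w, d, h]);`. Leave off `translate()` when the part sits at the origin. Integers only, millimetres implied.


translate([205, 495, 0]) cube([300, 204, 24]);
translate([205, 495, 24]) cube([300, 24, 286]);
translate([205, 675, 24]) cube([300, 24, 286]);
translate([205, 519, 24]) cube([24, 156, 286]);
translate([481, 519, 24]) cube([24, 156, 286]);


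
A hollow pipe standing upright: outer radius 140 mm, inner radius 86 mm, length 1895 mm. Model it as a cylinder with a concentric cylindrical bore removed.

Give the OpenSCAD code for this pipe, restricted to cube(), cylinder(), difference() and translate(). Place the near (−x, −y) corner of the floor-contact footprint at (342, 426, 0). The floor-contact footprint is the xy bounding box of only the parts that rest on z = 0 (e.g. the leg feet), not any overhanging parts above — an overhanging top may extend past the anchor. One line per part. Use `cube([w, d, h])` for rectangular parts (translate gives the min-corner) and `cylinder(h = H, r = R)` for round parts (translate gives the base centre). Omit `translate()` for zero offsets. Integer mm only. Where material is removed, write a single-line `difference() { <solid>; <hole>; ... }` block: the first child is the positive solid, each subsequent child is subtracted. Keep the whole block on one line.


difference() { translate([482, 566, 0]) cylinder(h = 1895, r = 140); translate([482, 566, 0]) cylinder(h = 1895, r = 86); }


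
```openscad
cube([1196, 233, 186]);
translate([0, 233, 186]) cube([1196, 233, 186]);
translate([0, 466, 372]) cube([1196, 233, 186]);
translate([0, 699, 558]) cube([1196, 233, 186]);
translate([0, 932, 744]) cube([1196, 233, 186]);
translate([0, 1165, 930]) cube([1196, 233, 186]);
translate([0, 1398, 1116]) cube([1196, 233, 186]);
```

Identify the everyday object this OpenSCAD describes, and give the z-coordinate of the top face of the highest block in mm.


A staircase. The total rise is 1302 mm.

7 identical blocks, each offset up and back from the previous — a staircase. Each step is 186 mm tall and there are 7 of them, so the total rise is 7 × 186 = 1302 mm.


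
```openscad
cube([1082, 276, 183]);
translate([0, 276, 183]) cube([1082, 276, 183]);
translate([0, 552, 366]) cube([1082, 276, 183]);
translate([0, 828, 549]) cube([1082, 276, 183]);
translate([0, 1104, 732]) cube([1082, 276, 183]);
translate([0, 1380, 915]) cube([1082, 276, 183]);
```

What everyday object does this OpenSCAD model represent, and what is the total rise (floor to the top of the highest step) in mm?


A staircase. The total rise is 1098 mm.

6 identical blocks, each offset up and back from the previous — a staircase. Each step is 183 mm tall and there are 6 of them, so the total rise is 6 × 183 = 1098 mm.


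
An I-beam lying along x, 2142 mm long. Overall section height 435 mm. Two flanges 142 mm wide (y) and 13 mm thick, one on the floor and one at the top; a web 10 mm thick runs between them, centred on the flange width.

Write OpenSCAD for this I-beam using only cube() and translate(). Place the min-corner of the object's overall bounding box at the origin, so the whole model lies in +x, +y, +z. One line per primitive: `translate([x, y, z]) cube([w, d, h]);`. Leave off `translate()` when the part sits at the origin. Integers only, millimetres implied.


cube([2142, 142, 13]);
translate([0, 66, 13]) cube([2142, 10, 409]);
translate([0, 0, 422]) cube([2142, 142, 13]);


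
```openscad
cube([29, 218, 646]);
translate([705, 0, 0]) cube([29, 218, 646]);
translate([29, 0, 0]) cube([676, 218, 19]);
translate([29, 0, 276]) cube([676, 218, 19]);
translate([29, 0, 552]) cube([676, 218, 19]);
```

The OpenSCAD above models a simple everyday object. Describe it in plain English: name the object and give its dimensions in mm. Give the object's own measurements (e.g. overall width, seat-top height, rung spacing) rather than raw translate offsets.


An open bookshelf. Two side panels, each 29 mm thick, 218 mm deep and 646 mm tall, stand 734 mm apart (outside-to-outside). Between them sit 3 shelves, each 19 mm thick and 218 mm deep, spanning the full gap between the sides. The bottom shelf rests on the floor (its underside at z = 0) and the clear gap between one shelf's top and the next shelf's underside is 257 mm.


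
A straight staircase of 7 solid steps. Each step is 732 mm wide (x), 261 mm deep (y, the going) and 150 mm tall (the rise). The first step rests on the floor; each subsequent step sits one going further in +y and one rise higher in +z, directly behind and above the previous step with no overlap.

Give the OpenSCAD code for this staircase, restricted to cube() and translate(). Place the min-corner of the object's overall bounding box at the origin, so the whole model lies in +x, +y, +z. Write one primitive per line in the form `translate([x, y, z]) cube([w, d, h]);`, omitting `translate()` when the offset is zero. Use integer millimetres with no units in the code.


cube([732, 261, 150]);
translate([0, 261, 150]) cube([732, 261, 150]);
translate([0, 522, 300]) cube([732, 261, 150]);
translate([0, 783, 450]) cube([732, 261, 150]);
translate([0, 1044, 600]) cube([732, 261, 150]);
translate([0, 1305, 750]) cube([732, 261, 150]);
translate([0, 1566, 900]) cube([732, 261, 150]);


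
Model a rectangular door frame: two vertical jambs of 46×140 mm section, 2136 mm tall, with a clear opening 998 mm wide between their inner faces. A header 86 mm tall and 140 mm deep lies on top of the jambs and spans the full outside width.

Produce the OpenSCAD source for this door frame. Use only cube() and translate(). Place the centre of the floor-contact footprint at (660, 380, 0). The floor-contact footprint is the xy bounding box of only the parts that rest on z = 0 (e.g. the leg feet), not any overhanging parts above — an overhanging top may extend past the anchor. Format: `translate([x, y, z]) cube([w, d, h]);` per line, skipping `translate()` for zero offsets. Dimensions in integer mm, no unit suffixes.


translate([115, 310, 0]) cube([46, 140, 2136]);
translate([1159, 310, 0]) cube([46, 140, 2136]);
translate([115, 310, 2136]) cube([1090, 140, 86]);


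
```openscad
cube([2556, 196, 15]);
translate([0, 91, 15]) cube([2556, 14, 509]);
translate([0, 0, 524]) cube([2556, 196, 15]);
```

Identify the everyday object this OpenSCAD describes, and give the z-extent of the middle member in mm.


An I-beam. The web height is 509 mm.

Two wide flanges with a thin centred web — an I-beam. Overall 539 mm minus two 15 mm flanges gives a web of 539 − 2·15 = 509 mm.


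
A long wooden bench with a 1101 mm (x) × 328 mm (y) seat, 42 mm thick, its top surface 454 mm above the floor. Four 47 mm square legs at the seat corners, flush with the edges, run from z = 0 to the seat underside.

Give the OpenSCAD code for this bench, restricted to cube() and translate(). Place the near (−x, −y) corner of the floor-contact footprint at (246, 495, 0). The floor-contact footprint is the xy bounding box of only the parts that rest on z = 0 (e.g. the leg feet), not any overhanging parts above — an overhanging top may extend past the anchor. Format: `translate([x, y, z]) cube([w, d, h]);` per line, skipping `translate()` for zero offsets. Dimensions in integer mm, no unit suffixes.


// leg_h = 454 − 42 = 412
translate([246, 495, 412]) cube([1101, 328, 42]);
translate([246, 495, 0]) cube([47, 47, 412]);
translate([246, 776, 0]) cube([47, 47, 412]);
translate([1300, 495, 0]) cube([47, 47, 412]);
translate([1300, 776, 0]) cube([47, 47, 412]);


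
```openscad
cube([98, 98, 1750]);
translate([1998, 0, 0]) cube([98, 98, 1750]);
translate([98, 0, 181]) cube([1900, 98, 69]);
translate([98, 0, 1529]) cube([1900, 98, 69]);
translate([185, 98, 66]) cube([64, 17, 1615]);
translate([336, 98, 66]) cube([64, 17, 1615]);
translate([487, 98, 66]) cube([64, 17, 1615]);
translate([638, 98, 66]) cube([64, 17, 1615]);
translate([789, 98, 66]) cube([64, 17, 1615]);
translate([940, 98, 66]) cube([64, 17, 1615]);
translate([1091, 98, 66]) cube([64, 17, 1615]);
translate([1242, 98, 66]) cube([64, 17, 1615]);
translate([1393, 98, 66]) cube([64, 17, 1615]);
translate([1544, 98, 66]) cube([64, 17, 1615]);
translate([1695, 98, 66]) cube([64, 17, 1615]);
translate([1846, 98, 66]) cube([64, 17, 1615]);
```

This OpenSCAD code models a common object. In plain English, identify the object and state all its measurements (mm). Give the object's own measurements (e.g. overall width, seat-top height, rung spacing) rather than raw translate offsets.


A fence section. Two 98×98 mm posts, 1750 mm tall, stand on the floor with a clear span of 1900 mm between their inner faces. Two horizontal rails of 98×69 mm section span the gap between the posts with their undersides at z = 181 mm and z = 1529 mm, flush with the posts' −y face. 12 pickets, each 64 mm wide, 17 mm thick and 1615 mm tall, are fixed to the +y face of the rails with their bottoms at z = 66 mm, spaced across the span with a 87 mm gap after the −x post and between neighbouring pickets, with 88 mm left before the +x post.


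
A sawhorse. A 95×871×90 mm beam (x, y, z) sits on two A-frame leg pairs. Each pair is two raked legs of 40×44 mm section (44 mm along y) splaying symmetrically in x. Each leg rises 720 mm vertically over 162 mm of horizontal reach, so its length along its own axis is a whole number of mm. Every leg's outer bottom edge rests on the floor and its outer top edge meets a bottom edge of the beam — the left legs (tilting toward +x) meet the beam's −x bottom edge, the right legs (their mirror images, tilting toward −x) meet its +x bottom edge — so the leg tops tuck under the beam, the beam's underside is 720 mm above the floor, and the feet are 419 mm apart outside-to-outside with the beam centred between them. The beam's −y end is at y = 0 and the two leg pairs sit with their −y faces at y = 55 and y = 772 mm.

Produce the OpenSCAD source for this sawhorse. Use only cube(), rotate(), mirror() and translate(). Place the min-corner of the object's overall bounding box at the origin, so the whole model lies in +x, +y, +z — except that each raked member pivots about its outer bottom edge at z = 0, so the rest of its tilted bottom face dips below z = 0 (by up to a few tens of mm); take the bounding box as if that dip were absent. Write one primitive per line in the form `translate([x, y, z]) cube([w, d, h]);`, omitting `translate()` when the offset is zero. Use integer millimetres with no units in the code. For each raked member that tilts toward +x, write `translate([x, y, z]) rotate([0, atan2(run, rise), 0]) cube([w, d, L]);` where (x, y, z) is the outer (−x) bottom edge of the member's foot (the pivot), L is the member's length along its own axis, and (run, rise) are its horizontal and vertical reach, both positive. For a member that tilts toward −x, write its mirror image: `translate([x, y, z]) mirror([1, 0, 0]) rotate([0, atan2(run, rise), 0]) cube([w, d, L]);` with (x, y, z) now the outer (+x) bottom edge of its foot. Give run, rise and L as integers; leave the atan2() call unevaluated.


translate([162, 0, 720]) cube([95, 871, 90]);
translate([0, 55, 0]) rotate([0, atan2(162, 720), 0]) cube([40, 44, 738]);
translate([419, 55, 0]) mirror([1, 0, 0]) rotate([0, atan2(162, 720), 0]) cube([40, 44, 738]);
translate([0, 772, 0]) rotate([0, atan2(162, 720), 0]) cube([40, 44, 738]);
translate([419, 772, 0]) mirror([1, 0, 0]) rotate([0, atan2(162, 720), 0]) cube([40, 44, 738]);


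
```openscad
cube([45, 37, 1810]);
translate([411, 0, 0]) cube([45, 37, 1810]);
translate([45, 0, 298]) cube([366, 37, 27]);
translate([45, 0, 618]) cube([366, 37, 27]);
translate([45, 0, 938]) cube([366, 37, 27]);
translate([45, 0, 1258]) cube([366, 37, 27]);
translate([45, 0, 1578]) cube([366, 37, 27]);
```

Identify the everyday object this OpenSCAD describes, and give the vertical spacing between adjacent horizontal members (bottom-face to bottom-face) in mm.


A ladder. The rung spacing is 320 mm.

Two tall 45×37 posts with 5 short bars between them — a ladder. Adjacent rungs sit at z = 298 and z = 618, so the spacing is 618 − 298 = 320 mm.


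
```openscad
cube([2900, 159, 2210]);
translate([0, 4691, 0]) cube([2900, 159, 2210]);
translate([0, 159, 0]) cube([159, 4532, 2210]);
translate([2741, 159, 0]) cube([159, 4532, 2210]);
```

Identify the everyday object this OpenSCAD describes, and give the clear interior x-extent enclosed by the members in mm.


A house (or room) frame. The interior width is 2582 mm.

Four 2210 mm walls enclosing a rectangle with no floor or roof — a room or house frame. Outside width is 2900 mm and wall thickness is 159 mm, so the interior width is 2900 − 2 × 159 = 2582 mm.


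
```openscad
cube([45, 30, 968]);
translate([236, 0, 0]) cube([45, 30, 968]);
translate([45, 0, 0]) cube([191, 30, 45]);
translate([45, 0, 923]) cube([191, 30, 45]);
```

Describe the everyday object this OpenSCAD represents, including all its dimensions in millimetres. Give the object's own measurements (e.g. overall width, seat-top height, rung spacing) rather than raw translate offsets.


A rectangular picture frame lying in the x–z plane (depth along y). The opening is 191 mm wide (x) by 878 mm tall (z), surrounded by a border 45 mm wide on all four sides. The frame is 30 mm deep and is made of two full-height vertical stiles with two horizontal rails fitted between them.


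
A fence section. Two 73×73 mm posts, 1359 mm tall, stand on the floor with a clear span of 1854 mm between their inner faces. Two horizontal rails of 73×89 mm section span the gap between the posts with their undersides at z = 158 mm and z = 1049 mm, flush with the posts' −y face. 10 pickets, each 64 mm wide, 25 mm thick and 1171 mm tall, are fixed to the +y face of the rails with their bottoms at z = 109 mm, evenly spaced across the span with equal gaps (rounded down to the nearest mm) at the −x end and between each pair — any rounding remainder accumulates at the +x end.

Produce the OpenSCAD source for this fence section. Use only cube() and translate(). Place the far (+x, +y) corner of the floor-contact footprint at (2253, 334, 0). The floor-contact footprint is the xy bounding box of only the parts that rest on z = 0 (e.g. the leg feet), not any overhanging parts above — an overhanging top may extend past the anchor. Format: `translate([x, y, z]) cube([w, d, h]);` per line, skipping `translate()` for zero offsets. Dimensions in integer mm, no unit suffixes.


translate([253, 261, 0]) cube([73, 73, 1359]);
translate([2180, 261, 0]) cube([73, 73, 1359]);
translate([326, 261, 158]) cube([1854, 73, 89]);
translate([326, 261, 1049]) cube([1854, 73, 89]);
translate([436, 334, 109]) cube([64, 25, 1171]);
translate([610, 334, 109]) cube([64, 25, 1171]);
translate([784, 334, 109]) cube([64, 25, 1171]);
translate([958, 334, 109]) cube([64, 25, 1171]);
translate([1132, 334, 109]) cube([64, 25, 1171]);
translate([1306, 334, 109]) cube([64, 25, 1171]);
translate([1480, 334, 109]) cube([64, 25, 1171]);
translate([1654, 334, 109]) cube([64, 25, 1171]);
translate([1828, 334, 109]) cube([64, 25, 1171]);
translate([2002, 334, 109]) cube([64, 25, 1171]);


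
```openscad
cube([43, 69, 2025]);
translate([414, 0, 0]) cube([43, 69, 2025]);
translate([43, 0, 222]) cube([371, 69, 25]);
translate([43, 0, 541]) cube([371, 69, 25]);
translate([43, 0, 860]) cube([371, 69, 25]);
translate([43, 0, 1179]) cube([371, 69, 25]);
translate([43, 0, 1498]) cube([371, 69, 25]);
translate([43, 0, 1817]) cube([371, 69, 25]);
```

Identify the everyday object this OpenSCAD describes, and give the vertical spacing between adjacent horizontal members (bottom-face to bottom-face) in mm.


A ladder. The rung spacing is 319 mm.

Two tall 43×69 posts with 6 short bars between them — a ladder. Adjacent rungs sit at z = 222 and z = 541, so the spacing is 541 − 222 = 319 mm.


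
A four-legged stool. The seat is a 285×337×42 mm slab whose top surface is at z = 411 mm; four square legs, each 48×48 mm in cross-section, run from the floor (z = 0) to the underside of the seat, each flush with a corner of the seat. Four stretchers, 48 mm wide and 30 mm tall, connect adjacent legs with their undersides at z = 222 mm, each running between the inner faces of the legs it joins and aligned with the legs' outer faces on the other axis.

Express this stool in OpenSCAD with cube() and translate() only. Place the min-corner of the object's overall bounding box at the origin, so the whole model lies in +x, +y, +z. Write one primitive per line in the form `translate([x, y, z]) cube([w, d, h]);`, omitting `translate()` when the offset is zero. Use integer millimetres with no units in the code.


// leg_h = 411 - 42 = 369
// stretcher span = 285 - 2*48 = 189
translate([0, 0, 369]) cube([285, 337, 42]);
cube([48, 48, 369]);
translate([237, 0, 0]) cube([48, 48, 369]);
translate([0, 289, 0]) cube([48, 48, 369]);
translate([237, 289, 0]) cube([48, 48, 369]);
translate([48, 0, 222]) cube([189, 48, 30]);
translate([48, 289, 222]) cube([189, 48, 30]);
translate([0, 48, 222]) cube([48, 241, 30]);
translate([237, 48, 222]) cube([48, 241, 30]);


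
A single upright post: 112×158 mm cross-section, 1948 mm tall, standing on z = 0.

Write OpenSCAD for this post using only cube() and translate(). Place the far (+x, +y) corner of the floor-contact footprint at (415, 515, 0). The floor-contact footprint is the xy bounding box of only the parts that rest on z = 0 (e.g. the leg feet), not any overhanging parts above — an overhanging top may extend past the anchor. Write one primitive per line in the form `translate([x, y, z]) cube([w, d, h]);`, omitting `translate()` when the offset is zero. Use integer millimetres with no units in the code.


translate([303, 357, 0]) cube([112, 158, 1948]);


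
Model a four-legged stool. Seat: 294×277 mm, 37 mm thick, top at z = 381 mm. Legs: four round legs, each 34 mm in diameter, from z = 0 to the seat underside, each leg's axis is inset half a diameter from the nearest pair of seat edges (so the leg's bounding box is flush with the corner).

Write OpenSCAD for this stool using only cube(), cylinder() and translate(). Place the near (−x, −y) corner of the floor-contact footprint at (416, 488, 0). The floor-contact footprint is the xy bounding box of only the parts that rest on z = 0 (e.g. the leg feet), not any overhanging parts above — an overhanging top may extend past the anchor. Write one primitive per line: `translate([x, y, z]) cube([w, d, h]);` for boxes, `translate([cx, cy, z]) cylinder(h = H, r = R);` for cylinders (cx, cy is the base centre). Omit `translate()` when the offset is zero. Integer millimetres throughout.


translate([416, 488, 344]) cube([294, 277, 37]);
translate([433, 505, 0]) cylinder(h = 344, r = 17);
translate([693, 505, 0]) cylinder(h = 344, r = 17);
translate([433, 748, 0]) cylinder(h = 344, r = 17);
translate([693, 748, 0]) cylinder(h = 344, r = 17);


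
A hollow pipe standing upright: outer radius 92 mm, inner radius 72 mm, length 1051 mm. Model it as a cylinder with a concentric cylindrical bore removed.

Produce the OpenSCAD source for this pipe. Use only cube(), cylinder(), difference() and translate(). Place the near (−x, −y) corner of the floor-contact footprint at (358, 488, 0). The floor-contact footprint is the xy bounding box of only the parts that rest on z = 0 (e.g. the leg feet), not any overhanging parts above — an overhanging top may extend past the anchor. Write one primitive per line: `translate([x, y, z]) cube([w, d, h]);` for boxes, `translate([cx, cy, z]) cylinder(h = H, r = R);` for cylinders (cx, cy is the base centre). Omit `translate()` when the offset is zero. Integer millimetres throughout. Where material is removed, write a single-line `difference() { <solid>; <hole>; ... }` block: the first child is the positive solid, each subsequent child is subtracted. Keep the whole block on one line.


difference() { translate([450, 580, 0]) cylinder(h = 1051, r = 92); translate([450, 580, 0]) cylinder(h = 1051, r = 72); }


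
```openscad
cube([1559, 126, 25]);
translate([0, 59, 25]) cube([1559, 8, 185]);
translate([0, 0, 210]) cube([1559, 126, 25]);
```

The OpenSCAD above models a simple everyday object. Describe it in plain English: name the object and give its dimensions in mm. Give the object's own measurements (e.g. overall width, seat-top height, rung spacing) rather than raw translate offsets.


An I-beam lying along x, 1559 mm long. Overall section height 235 mm. Two flanges 126 mm wide (y) and 25 mm thick, one on the floor and one at the top; a web 8 mm thick runs between them, centred on the flange width.


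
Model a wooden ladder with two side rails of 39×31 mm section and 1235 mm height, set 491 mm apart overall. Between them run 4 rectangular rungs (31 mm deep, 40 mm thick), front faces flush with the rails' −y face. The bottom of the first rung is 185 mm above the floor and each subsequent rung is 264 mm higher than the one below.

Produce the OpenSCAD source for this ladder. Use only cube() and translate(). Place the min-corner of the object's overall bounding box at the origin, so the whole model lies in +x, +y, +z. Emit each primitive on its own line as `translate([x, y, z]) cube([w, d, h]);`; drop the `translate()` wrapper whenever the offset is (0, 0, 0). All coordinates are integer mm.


cube([39, 31, 1235]);
translate([452, 0, 0]) cube([39, 31, 1235]);
translate([39, 0, 185]) cube([413, 31, 40]);
translate([39, 0, 449]) cube([413, 31, 40]);
translate([39, 0, 713]) cube([413, 31, 40]);
translate([39, 0, 977]) cube([413, 31, 40]);


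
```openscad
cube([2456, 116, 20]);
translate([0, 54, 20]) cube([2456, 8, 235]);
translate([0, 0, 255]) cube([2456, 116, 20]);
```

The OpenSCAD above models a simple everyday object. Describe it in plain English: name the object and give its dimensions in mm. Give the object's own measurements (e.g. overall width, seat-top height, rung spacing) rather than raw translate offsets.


An I-beam lying along x, 2456 mm long. Overall section height 275 mm. Two flanges 116 mm wide (y) and 20 mm thick, one on the floor and one at the top; a web 8 mm thick runs between them, centred on the flange width.


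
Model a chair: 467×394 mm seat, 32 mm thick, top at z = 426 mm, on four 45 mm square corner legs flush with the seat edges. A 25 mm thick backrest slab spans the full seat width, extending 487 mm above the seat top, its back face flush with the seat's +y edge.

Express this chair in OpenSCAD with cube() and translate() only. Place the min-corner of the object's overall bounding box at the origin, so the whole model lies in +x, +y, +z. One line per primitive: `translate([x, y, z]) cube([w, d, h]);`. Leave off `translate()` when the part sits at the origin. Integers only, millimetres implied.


translate([0, 0, 394]) cube([467, 394, 32]);
cube([45, 45, 394]);
translate([422, 0, 0]) cube([45, 45, 394]);
translate([0, 349, 0]) cube([45, 45, 394]);
translate([422, 349, 0]) cube([45, 45, 394]);
translate([0, 369, 426]) cube([467, 25, 487]);


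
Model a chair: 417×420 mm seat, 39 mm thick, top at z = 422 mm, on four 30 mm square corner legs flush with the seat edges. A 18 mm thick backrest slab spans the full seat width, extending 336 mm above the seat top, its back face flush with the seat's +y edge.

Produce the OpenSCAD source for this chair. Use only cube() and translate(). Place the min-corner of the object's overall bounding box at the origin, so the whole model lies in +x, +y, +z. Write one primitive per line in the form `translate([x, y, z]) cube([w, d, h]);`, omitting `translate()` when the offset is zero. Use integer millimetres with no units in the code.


translate([0, 0, 383]) cube([417, 420, 39]);
cube([30, 30, 383]);
translate([387, 0, 0]) cube([30, 30, 383]);
translate([0, 390, 0]) cube([30, 30, 383]);
translate([387, 390, 0]) cube([30, 30, 383]);
translate([0, 402, 422]) cube([417, 18, 336]);


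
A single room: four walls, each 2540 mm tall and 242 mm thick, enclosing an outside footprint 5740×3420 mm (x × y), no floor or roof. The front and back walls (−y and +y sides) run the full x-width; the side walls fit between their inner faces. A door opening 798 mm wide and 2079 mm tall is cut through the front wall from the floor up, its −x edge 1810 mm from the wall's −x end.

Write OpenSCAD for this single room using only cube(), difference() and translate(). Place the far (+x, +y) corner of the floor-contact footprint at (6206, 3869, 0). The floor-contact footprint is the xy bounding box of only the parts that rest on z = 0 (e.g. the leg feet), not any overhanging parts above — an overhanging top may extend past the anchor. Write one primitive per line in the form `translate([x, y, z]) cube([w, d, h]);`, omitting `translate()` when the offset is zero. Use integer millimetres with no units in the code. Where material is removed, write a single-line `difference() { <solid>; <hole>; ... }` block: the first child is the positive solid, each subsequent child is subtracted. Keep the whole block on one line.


difference() { translate([466, 449, 0]) cube([5740, 242, 2540]); translate([2276, 449, 0]) cube([798, 242, 2079]); }
translate([466, 3627, 0]) cube([5740, 242, 2540]);
translate([466, 691, 0]) cube([242, 2936, 2540]);
translate([5964, 691, 0]) cube([242, 2936, 2540]);


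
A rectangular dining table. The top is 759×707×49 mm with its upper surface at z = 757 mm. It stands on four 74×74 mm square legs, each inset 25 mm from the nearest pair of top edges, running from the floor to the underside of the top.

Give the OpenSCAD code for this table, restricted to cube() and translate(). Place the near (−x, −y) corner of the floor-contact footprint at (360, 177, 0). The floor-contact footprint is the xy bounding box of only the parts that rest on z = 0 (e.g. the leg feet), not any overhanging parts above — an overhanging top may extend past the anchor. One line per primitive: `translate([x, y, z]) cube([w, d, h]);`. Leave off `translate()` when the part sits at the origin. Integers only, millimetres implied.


// leg_h = 757 - 49 = 708
translate([335, 152, 708]) cube([759, 707, 49]);
translate([360, 177, 0]) cube([74, 74, 708]);
translate([995, 177, 0]) cube([74, 74, 708]);
translate([360, 760, 0]) cube([74, 74, 708]);
translate([995, 760, 0]) cube([74, 74, 708]);


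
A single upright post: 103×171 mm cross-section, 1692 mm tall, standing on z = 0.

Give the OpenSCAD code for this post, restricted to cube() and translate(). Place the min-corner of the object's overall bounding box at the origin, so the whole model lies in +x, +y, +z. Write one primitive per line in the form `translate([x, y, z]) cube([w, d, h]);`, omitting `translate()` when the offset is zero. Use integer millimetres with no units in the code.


cube([103, 171, 1692]);


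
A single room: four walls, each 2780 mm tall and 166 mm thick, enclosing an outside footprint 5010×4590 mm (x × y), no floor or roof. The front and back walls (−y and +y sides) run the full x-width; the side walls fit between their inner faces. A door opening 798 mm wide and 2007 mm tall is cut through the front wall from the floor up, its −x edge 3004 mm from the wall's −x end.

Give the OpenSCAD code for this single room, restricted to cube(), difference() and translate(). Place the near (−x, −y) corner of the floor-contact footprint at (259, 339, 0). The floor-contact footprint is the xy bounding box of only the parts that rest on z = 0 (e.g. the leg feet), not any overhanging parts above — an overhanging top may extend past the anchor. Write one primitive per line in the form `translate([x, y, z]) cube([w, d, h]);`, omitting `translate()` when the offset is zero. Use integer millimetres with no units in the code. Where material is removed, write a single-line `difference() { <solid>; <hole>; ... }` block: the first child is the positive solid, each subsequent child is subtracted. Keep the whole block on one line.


difference() { translate([259, 339, 0]) cube([5010, 166, 2780]); translate([3263, 339, 0]) cube([798, 166, 2007]); }
translate([259, 4763, 0]) cube([5010, 166, 2780]);
translate([259, 505, 0]) cube([166, 4258, 2780]);
translate([5103, 505, 0]) cube([166, 4258, 2780]);


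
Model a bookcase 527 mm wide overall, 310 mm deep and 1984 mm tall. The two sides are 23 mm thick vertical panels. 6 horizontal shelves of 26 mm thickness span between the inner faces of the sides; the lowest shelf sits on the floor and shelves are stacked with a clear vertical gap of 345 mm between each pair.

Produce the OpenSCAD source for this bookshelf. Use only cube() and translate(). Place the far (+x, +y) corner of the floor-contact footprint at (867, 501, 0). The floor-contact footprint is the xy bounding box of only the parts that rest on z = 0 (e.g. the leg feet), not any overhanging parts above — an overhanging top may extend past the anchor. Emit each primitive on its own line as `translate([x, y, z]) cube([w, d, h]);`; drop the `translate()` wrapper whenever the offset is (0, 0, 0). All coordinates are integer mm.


translate([340, 191, 0]) cube([23, 310, 1984]);
translate([844, 191, 0]) cube([23, 310, 1984]);
translate([363, 191, 0]) cube([481, 310, 26]);
translate([363, 191, 371]) cube([481, 310, 26]);
translate([363, 191, 742]) cube([481, 310, 26]);
translate([363, 191, 1113]) cube([481, 310, 26]);
translate([363, 191, 1484]) cube([481, 310, 26]);
translate([363, 191, 1855]) cube([481, 310, 26]);


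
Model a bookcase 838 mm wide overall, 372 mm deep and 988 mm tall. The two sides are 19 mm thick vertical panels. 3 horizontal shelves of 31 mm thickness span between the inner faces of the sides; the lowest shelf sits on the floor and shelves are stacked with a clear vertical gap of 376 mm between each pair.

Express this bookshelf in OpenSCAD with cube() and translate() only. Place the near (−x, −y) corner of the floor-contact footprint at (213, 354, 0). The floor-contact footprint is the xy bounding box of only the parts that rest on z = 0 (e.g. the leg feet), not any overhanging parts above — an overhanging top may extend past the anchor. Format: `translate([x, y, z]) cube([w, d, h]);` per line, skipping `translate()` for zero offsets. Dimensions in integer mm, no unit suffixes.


translate([213, 354, 0]) cube([19, 372, 988]);
translate([1032, 354, 0]) cube([19, 372, 988]);
translate([232, 354, 0]) cube([800, 372, 31]);
translate([232, 354, 407]) cube([800, 372, 31]);
translate([232, 354, 814]) cube([800, 372, 31]);


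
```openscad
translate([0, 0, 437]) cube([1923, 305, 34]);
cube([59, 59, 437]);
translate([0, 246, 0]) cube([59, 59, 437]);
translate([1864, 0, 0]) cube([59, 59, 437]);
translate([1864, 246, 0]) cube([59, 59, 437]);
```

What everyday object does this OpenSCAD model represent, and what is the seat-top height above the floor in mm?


A bench. The seat-top height is 471 mm.

A long slab on four corner posts — a bench. The slab sits at z = 437 with thickness 34, so the top is 437 + 34 = 471 mm.


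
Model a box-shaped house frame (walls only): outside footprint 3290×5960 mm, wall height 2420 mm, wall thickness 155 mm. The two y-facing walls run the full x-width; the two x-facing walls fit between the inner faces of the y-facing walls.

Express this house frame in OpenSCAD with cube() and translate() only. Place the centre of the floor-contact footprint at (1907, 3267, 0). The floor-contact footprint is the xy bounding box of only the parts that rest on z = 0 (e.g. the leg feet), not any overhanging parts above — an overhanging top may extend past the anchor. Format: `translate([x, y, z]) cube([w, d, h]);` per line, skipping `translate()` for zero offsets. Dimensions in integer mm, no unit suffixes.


translate([262, 287, 0]) cube([3290, 155, 2420]);
translate([262, 6092, 0]) cube([3290, 155, 2420]);
translate([262, 442, 0]) cube([155, 5650, 2420]);
translate([3397, 442, 0]) cube([155, 5650, 2420]);


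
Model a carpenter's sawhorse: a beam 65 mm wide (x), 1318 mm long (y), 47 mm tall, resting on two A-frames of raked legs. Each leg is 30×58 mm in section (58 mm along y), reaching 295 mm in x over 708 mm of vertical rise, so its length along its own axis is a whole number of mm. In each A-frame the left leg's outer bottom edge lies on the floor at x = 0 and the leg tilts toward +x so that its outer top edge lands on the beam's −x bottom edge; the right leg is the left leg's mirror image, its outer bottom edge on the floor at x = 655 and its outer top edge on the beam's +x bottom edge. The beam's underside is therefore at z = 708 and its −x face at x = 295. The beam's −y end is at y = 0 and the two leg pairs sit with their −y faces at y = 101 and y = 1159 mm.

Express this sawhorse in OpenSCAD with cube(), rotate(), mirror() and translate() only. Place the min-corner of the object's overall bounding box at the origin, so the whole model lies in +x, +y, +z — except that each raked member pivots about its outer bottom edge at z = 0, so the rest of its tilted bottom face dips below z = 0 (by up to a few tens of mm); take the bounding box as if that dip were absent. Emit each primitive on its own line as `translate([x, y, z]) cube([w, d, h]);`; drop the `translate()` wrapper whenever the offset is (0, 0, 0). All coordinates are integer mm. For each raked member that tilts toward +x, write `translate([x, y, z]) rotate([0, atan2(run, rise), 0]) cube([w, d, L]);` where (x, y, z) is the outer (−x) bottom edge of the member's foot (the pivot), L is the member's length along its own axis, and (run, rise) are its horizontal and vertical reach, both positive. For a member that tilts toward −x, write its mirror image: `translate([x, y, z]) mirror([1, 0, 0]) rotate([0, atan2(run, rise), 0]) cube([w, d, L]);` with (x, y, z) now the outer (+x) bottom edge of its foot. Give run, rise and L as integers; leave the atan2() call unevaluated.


translate([295, 0, 708]) cube([65, 1318, 47]);
translate([0, 101, 0]) rotate([0, atan2(295, 708), 0]) cube([30, 58, 767]);
translate([655, 101, 0]) mirror([1, 0, 0]) rotate([0, atan2(295, 708), 0]) cube([30, 58, 767]);
translate([0, 1159, 0]) rotate([0, atan2(295, 708), 0]) cube([30, 58, 767]);
translate([655, 1159, 0]) mirror([1, 0, 0]) rotate([0, atan2(295, 708), 0]) cube([30, 58, 767]);


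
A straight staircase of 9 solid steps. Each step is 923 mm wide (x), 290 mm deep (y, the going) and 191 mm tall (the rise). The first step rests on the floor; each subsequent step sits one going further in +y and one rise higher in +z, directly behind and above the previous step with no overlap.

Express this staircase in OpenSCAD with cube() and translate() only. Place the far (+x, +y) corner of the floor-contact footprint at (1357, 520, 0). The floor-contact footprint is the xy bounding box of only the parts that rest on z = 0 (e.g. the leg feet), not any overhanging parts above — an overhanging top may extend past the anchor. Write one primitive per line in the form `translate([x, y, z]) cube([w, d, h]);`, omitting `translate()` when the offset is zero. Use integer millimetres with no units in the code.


translate([434, 230, 0]) cube([923, 290, 191]);
translate([434, 520, 191]) cube([923, 290, 191]);
translate([434, 810, 382]) cube([923, 290, 191]);
translate([434, 1100, 573]) cube([923, 290, 191]);
translate([434, 1390, 764]) cube([923, 290, 191]);
translate([434, 1680, 955]) cube([923, 290, 191]);
translate([434, 1970, 1146]) cube([923, 290, 191]);
translate([434, 2260, 1337]) cube([923, 290, 191]);
translate([434, 2550, 1528]) cube([923, 290, 191]);
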